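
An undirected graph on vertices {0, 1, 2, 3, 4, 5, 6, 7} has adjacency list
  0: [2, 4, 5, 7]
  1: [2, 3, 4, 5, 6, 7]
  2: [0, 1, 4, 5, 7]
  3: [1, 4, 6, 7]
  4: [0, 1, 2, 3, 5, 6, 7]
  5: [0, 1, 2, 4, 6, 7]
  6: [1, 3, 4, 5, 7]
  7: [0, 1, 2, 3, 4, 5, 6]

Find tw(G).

A width-4 tree decomposition is:
Bags: B1 = {1, 4, 5, 6, 7}  B2 = {1, 2, 4, 5, 7}  B3 = {1, 3, 4, 6, 7}  B4 = {0, 2, 4, 5, 7}
Tree: B1–B2, B1–B3, B2–B4
Every bag has size at most 5, so the width is 5 − 1 = 4 and tw(G) ≤ 4. Conversely, {0, 2, 4, 5, 7} is a clique of size 5, and the vertices of any clique must share a bag in every tree decomposition; so some bag has ≥ 5 vertices and tw(G) ≥ 4. Combining the bounds, tw(G) = 4.

4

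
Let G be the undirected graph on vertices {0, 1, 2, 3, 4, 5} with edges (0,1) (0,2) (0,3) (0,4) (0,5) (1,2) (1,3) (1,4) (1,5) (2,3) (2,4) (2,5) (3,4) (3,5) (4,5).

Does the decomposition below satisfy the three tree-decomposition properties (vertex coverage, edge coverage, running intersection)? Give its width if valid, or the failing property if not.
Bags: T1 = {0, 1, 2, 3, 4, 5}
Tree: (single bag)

Yes; width 5.

Checking the three conditions: (i) the bags cover all of {0, 1, 2, 3, 4, 5}; (ii) for each edge, some bag contains both endpoints; (iii) the bags containing any fixed vertex form a subtree. All hold, so the decomposition is valid with width 6 − 1 = 5.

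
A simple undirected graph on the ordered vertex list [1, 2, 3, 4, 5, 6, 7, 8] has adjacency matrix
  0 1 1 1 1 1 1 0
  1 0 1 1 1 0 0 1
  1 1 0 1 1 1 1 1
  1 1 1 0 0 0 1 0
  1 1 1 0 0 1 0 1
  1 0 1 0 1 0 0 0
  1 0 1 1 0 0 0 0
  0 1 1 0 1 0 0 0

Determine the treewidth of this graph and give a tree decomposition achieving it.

Treewidth 3.
Bags: B1 = {1, 2, 3, 5}  B2 = {2, 3, 5, 8}  B3 = {1, 2, 3, 4}  B4 = {1, 3, 4, 7}  B5 = {1, 3, 5, 6}
Tree: B1–B2, B1–B3, B3–B4, B1–B5

The largest bag has 4 vertices, giving width 3; this decomposition certifies tw(G) ≤ 3. For the lower bound, the 4 vertices {2, 3, 5, 8} are pairwise adjacent, and any tree decomposition puts a clique entirely inside one bag — forcing width ≥ 3. Combining the bounds, tw(G) = 3.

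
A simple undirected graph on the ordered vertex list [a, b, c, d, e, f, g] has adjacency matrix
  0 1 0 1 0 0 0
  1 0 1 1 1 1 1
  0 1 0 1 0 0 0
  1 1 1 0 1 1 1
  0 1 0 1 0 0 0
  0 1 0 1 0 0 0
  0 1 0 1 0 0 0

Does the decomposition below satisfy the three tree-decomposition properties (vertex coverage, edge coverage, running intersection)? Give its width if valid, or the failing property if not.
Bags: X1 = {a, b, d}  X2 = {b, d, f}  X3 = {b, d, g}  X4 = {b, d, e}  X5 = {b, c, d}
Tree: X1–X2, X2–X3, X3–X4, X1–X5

Yes; width 2.

Vertex coverage: the bags together contain {a, b, c, d, e, f, g}, the full vertex set. Edge coverage: each edge of G has both endpoints in at least one bag. Running intersection: for every vertex, the bags containing it form a connected subtree. All three properties hold, so this is a valid tree decomposition of width max|bag| − 1 = 2, and hence tw(G) ≤ 2.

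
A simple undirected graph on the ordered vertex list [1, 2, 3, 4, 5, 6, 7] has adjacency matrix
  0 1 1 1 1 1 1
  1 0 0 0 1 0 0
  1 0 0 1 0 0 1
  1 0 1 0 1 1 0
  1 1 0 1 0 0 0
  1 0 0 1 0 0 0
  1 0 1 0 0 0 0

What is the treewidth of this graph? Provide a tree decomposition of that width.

The largest bag has 3 vertices, giving width 2; this decomposition certifies tw(G) ≤ 2. Conversely, {1, 2, 5} is a clique of size 3, and the vertices of any clique must share a bag in every tree decomposition; so some bag has ≥ 3 vertices and tw(G) ≥ 2. Combining the bounds, tw(G) = 2.

Treewidth 2.
One such decomposition:
Bags: B1 = {1, 4, 6}  B2 = {1, 4, 5}  B3 = {1, 3, 4}  B4 = {1, 2, 5}  B5 = {1, 3, 7}
Tree: B1–B2, B2–B3, B2–B4, B3–B5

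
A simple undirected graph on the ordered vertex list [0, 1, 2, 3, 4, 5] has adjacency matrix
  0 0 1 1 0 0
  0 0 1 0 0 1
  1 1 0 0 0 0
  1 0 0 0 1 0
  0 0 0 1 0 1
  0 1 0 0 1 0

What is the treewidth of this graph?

A width-2 tree decomposition is:
Bags: B1 = {1, 2, 5}  B2 = {2, 4, 5}  B3 = {2, 3, 4}  B4 = {0, 2, 3}
Tree: B1–B2, B2–B3, B3–B4
The largest bag has 3 vertices, giving width 2; this decomposition certifies tw(G) ≤ 2. Since 2–1–5–4–3–0–2 is a cycle in G, G is not acyclic. Forests are exactly the graphs of treewidth ≤ 1, so tw(G) ≥ 2. The upper and lower bounds meet at 2, so that is the treewidth.

2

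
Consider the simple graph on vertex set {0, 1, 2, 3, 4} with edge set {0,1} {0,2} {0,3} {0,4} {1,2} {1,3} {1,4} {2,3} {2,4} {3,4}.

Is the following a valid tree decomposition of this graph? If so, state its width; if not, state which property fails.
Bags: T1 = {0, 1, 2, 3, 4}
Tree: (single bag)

Yes; width 4.

Vertex coverage: the bags together contain {0, 1, 2, 3, 4}, the full vertex set. Edge coverage: each edge of G has both endpoints in at least one bag. Running intersection: for every vertex, the bags containing it form a connected subtree. All three properties hold, so this is a valid tree decomposition of width max|bag| − 1 = 4, and hence tw(G) ≤ 4.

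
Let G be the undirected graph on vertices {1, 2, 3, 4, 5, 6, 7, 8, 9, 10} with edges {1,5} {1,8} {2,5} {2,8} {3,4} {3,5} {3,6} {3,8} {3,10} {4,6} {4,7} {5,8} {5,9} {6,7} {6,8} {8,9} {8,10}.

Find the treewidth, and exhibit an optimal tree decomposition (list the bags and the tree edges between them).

Treewidth 2.
Bags: B1 = {1, 5, 8}  B2 = {3, 5, 8}  B3 = {3, 6, 8}  B4 = {3, 4, 6}  B5 = {4, 6, 7}  B6 = {5, 8, 9}  B7 = {3, 8, 10}  B8 = {2, 5, 8}
Tree: B1–B2, B2–B3, B3–B4, B4–B5, B1–B6, B2–B7, B1–B8

The largest bag has 3 vertices, giving width 2; this decomposition certifies tw(G) ≤ 2. Conversely, {3, 8, 10} is a clique of size 3, and the vertices of any clique must share a bag in every tree decomposition; so some bag has ≥ 3 vertices and tw(G) ≥ 2. Hence tw(G) = 2 exactly.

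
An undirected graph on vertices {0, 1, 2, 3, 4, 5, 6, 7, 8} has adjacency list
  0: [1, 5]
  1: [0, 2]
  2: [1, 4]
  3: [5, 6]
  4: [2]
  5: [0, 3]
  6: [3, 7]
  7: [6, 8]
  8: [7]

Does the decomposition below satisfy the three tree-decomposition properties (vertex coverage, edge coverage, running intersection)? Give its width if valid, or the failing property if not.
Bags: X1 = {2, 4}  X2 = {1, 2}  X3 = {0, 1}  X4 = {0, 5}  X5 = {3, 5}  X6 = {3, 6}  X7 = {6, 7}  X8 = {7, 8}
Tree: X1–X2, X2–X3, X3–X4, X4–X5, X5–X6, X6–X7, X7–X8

Checking the three conditions: (i) the bags cover all of {0, 1, 2, 3, 4, 5, 6, 7, 8}; (ii) for each edge, some bag contains both endpoints; (iii) the bags containing any fixed vertex form a subtree. All hold, so the decomposition is valid with width 2 − 1 = 1.

Yes; width 1.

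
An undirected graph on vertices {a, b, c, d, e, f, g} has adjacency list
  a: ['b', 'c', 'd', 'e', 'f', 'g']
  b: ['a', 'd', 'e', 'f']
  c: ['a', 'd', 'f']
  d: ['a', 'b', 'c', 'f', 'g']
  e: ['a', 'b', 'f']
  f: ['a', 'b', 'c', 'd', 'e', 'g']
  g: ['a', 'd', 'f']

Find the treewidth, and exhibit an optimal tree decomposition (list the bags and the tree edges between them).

Treewidth 3.
Bags: B1 = {a, b, d, f}  B2 = {a, b, e, f}  B3 = {a, c, d, f}  B4 = {a, d, f, g}
Tree: B1–B2, B1–B3, B1–B4

Each bag holds 4 vertices, so the decomposition has width 3, which upper-bounds the treewidth. Conversely, {a, d, f, g} is a clique of size 4, and the vertices of any clique must share a bag in every tree decomposition; so some bag has ≥ 4 vertices and tw(G) ≥ 3. Combining the bounds, tw(G) = 3.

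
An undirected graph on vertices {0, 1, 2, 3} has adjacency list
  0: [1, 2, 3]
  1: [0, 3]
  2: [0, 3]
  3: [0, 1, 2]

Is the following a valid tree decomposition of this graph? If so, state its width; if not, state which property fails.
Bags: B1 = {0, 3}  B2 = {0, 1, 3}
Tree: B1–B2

No — vertex 2 appears in no bag.

A tree decomposition must satisfy three properties: every vertex lies in some bag; for every edge, both endpoints lie together in some bag; and for every vertex, the bags containing it form a connected subtree. Here vertex 2 appears in no bag, so the decomposition is invalid.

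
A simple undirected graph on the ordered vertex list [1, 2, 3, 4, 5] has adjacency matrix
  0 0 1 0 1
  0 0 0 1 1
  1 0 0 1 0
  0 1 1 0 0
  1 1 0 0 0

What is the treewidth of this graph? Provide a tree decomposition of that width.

Treewidth 2.
One optimal decomposition is:
Bags: B1 = {1, 2, 5}  B2 = {1, 2, 3}  B3 = {2, 3, 4}
Tree: B1–B2, B2–B3

Every bag has size at most 3, so the width is 3 − 1 = 2 and tw(G) ≤ 2. The edges 2–5–1–3–4–2 form a cycle, so G is not a tree and its treewidth is at least 2. Therefore the treewidth is 2.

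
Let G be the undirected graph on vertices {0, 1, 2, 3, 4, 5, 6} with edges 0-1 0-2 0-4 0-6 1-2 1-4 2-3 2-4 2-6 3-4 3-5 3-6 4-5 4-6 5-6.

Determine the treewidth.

A width-3 tree decomposition is:
Bags: B1 = {0, 2, 4, 6}  B2 = {0, 1, 2, 4}  B3 = {2, 3, 4, 6}  B4 = {3, 4, 5, 6}
Tree: B1–B2, B1–B3, B3–B4
Every bag has size at most 4, so the width is 4 − 1 = 3 and tw(G) ≤ 3. For the lower bound, the 4 vertices {0, 1, 2, 4} are pairwise adjacent, and any tree decomposition puts a clique entirely inside one bag — forcing width ≥ 3. The upper and lower bounds meet at 3, so that is the treewidth.

3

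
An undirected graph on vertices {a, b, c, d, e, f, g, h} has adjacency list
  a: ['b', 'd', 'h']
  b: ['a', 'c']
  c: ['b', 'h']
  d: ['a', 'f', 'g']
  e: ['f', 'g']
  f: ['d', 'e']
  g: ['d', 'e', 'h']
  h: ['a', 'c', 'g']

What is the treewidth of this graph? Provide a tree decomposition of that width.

Every bag has size at most 3, so the width is 3 − 1 = 2 and tw(G) ≤ 2. The edges f–e–g–d–f form a cycle, so G is not a tree and its treewidth is at least 2. Therefore the treewidth is 2.

Treewidth 2.
One optimal decomposition is:
Bags: B1 = {d, e, f}  B2 = {d, e, g}  B3 = {a, d, g}  B4 = {a, g, h}  B5 = {a, b, h}  B6 = {b, c, h}
Tree: B1–B2, B2–B3, B3–B4, B4–B5, B5–B6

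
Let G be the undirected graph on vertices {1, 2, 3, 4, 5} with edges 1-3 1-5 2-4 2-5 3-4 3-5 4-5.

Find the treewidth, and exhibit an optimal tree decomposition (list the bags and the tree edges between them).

Every bag has size at most 3, so the width is 3 − 1 = 2 and tw(G) ≤ 2. For the lower bound, the 3 vertices {2, 4, 5} are pairwise adjacent, and any tree decomposition puts a clique entirely inside one bag — forcing width ≥ 2. Therefore the treewidth is 2.

Treewidth 2.
One such decomposition:
Bags: B1 = {1, 3, 5}  B2 = {3, 4, 5}  B3 = {2, 4, 5}
Tree: B1–B2, B2–B3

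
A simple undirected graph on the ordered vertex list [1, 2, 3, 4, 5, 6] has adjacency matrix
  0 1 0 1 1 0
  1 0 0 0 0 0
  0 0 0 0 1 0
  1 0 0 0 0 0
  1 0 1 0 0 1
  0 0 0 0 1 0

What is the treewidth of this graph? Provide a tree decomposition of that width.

Treewidth 1.
Bags: B1 = {1, 5}  B2 = {3, 5}  B3 = {5, 6}  B4 = {1, 4}  B5 = {1, 2}
Tree: B1–B2, B2–B3, B1–B4, B1–B5

Every bag has size at most 2, so the width is 2 − 1 = 1 and tw(G) ≤ 1. Since G has at least one edge (e.g. 1–5), it is not an edgeless graph, so tw(G) ≥ 1. Hence tw(G) = 1 exactly.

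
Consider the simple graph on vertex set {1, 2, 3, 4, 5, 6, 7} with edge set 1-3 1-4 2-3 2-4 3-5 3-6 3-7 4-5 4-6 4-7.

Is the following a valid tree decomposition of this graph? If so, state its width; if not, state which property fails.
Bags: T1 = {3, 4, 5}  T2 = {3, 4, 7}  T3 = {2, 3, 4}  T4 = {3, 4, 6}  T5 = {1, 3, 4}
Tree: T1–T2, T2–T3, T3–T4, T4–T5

Every vertex of G appears in some bag (union = {1, 2, 3, 4, 5, 6, 7}); every edge is covered by a bag; and for each vertex v the set of bags containing v is connected in the bag tree. The decomposition is therefore valid. The largest bag has 3 vertices, so the width is 2.

Yes; width 2.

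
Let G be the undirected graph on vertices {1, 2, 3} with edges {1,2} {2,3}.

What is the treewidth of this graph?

1

A width-1 tree decomposition is:
Bags: B1 = {1, 2}  B2 = {2, 3}
Tree: B1–B2
Each bag holds 2 vertices, so the decomposition has width 1, which upper-bounds the treewidth. Since G has at least one edge (e.g. 1–2), it is not an edgeless graph, so tw(G) ≥ 1. Combining the bounds, tw(G) = 1.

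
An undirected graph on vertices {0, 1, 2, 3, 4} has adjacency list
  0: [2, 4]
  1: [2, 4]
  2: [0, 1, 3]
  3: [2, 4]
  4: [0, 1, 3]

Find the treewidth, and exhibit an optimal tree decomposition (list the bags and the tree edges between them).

Treewidth 2.
One such decomposition:
Bags: B1 = {2, 3, 4}  B2 = {1, 2, 4}  B3 = {0, 2, 4}
Tree: B1–B2, B2–B3

The largest bag has 3 vertices, giving width 2; this decomposition certifies tw(G) ≤ 2. The edges 3–4–1–2–3 form a cycle, so G is not a tree and its treewidth is at least 2. Therefore the treewidth is 2.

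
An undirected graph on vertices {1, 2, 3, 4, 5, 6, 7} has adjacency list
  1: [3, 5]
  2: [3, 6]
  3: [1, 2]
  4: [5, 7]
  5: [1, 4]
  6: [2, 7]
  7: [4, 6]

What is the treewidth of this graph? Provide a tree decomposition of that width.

Treewidth 2.
One optimal decomposition is:
Bags: B1 = {1, 4, 5}  B2 = {1, 3, 4}  B3 = {2, 3, 4}  B4 = {2, 4, 6}  B5 = {4, 6, 7}
Tree: B1–B2, B2–B3, B3–B4, B4–B5

Each bag holds 3 vertices, so the decomposition has width 2, which upper-bounds the treewidth. Since 4–5–1–3–2–6–7–4 is a cycle in G, G is not acyclic. Forests are exactly the graphs of treewidth ≤ 1, so tw(G) ≥ 2. Combining the bounds, tw(G) = 2.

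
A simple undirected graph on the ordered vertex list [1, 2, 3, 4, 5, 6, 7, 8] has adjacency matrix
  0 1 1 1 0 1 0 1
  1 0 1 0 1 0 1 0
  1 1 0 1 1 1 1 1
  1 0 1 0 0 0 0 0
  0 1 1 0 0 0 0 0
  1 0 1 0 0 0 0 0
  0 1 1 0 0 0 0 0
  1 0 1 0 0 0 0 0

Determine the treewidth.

2

A width-2 tree decomposition is:
Bags: B1 = {1, 2, 3}  B2 = {2, 3, 5}  B3 = {2, 3, 7}  B4 = {1, 3, 4}  B5 = {1, 3, 6}  B6 = {1, 3, 8}
Tree: B1–B2, B2–B3, B1–B4, B4–B5, B5–B6
Every bag has size at most 3, so the width is 3 − 1 = 2 and tw(G) ≤ 2. For the lower bound, the 3 vertices {1, 3, 8} are pairwise adjacent, and any tree decomposition puts a clique entirely inside one bag — forcing width ≥ 2. Therefore the treewidth is 2.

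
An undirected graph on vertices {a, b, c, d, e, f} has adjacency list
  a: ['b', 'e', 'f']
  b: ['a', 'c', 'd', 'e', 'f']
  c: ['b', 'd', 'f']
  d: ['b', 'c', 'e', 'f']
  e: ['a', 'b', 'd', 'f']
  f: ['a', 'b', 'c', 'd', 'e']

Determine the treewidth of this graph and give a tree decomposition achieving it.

The largest bag has 4 vertices, giving width 3; this decomposition certifies tw(G) ≤ 3. Conversely, {b, d, e, f} is a clique of size 4, and the vertices of any clique must share a bag in every tree decomposition; so some bag has ≥ 4 vertices and tw(G) ≥ 3. Therefore the treewidth is 3.

Treewidth 3.
One such decomposition:
Bags: B1 = {b, d, e, f}  B2 = {b, c, d, f}  B3 = {a, b, e, f}
Tree: B1–B2, B1–B3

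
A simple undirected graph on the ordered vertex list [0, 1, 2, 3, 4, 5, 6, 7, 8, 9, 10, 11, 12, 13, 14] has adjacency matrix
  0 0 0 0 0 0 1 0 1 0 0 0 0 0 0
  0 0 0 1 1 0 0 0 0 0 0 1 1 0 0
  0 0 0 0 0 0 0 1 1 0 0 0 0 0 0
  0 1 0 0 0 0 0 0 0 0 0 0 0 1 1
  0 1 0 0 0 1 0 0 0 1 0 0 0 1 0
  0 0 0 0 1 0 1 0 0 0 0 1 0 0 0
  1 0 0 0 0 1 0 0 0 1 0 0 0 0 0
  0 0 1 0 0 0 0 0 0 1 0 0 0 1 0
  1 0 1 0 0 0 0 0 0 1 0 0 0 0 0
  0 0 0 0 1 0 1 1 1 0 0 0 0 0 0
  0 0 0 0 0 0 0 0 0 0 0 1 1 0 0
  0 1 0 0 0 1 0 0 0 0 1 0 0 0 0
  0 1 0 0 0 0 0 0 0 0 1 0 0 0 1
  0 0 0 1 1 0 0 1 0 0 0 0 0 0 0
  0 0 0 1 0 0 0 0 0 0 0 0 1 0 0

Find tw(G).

A width-3 tree decomposition is:
Bags: B1 = {3, 10, 12, 14}  B2 = {1, 3, 10, 12}  B3 = {1, 3, 10, 11}  B4 = {1, 3, 11, 13}  B5 = {1, 4, 11, 13}  B6 = {4, 5, 11, 13}  B7 = {4, 5, 7, 13}  B8 = {4, 5, 7, 9}  B9 = {5, 6, 7, 9}  B10 = {2, 6, 7, 9}  B11 = {2, 6, 8, 9}  B12 = {0, 2, 6, 8}
Tree: B1–B2, B2–B3, B3–B4, B4–B5, B5–B6, B6–B7, B7–B8, B8–B9, B9–B10, B10–B11, B11–B12
Each bag holds 4 vertices, so the decomposition has width 3, which upper-bounds the treewidth. For the lower bound: the 4 vertex sets {10,12,14}, {3}, {1}, {4,5,11,13} are disjoint, each induces a connected subgraph, and every pair is joined by at least one edge of G. Contracting each set to a single vertex therefore yields K_{4} as a minor, and since treewidth is minor-monotone, tw(G) ≥ tw(K_{4}) = 3. Hence tw(G) = 3 exactly.

3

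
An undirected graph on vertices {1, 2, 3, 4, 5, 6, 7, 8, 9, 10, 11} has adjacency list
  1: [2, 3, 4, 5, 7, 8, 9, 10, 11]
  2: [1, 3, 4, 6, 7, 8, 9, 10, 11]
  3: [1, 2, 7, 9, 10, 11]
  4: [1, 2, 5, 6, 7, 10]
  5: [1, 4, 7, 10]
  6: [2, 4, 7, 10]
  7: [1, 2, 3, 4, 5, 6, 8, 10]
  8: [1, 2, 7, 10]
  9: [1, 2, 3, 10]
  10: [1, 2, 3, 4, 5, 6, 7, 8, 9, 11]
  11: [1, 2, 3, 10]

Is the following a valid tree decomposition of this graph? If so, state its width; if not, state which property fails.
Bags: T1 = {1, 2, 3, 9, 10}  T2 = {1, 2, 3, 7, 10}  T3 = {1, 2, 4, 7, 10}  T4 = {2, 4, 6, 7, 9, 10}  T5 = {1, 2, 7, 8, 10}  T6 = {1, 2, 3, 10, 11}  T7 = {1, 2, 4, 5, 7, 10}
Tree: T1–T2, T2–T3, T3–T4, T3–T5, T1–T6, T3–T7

No — bags containing vertex 9 are not connected in the tree.

A tree decomposition must satisfy three properties: every vertex lies in some bag; for every edge, both endpoints lie together in some bag; and for every vertex, the bags containing it form a connected subtree. Here bags containing vertex 9 are not connected in the tree, so the decomposition is invalid.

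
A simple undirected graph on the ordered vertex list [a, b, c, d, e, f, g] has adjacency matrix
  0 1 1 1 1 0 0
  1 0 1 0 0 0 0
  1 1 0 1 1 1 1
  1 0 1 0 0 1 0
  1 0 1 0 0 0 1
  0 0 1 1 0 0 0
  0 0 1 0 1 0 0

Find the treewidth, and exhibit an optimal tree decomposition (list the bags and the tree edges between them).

Every bag has size at most 3, so the width is 3 − 1 = 2 and tw(G) ≤ 2. For the lower bound, the 3 vertices {c, e, g} are pairwise adjacent, and any tree decomposition puts a clique entirely inside one bag — forcing width ≥ 2. Combining the bounds, tw(G) = 2.

Treewidth 2.
One such decomposition:
Bags: B1 = {a, c, e}  B2 = {a, b, c}  B3 = {c, e, g}  B4 = {a, c, d}  B5 = {c, d, f}
Tree: B1–B2, B1–B3, B1–B4, B4–B5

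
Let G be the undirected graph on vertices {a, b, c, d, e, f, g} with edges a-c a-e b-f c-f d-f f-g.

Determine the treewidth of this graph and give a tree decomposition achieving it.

Every bag has size at most 2, so the width is 2 − 1 = 1 and tw(G) ≤ 1. G has an edge, so its treewidth is at least 1. Hence tw(G) = 1 exactly.

Treewidth 1.
Bags: B1 = {f, g}  B2 = {d, f}  B3 = {b, f}  B4 = {c, f}  B5 = {a, c}  B6 = {a, e}
Tree: B1–B2, B1–B3, B1–B4, B4–B5, B5–B6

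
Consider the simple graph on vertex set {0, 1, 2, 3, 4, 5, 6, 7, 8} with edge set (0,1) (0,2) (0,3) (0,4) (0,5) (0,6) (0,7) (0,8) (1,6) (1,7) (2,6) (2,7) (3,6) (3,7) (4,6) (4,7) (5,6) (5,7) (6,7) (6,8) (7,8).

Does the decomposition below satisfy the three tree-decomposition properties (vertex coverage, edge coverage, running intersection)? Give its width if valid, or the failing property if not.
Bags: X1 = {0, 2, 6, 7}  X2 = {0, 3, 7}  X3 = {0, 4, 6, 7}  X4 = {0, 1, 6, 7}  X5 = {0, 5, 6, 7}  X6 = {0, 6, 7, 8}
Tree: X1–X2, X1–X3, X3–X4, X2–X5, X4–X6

A tree decomposition must satisfy three properties: every vertex lies in some bag; for every edge, both endpoints lie together in some bag; and for every vertex, the bags containing it form a connected subtree. Here edge (6,3) lies in no bag, so the decomposition is invalid.

No — edge (6,3) lies in no bag.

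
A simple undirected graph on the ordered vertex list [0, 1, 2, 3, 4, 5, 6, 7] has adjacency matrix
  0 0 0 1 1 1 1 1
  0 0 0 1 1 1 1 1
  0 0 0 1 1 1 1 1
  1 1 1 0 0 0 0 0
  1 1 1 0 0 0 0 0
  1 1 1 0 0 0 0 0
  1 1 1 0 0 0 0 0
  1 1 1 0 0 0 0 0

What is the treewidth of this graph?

A width-3 tree decomposition is:
Bags: B1 = {0, 1, 2, 7}  B2 = {0, 1, 2, 3}  B3 = {0, 1, 2, 5}  B4 = {0, 1, 2, 4}  B5 = {0, 1, 2, 6}
Tree: B1–B2, B2–B3, B3–B4, B4–B5
Each bag holds 4 vertices, so the decomposition has width 3, which upper-bounds the treewidth. For the lower bound: the 4 vertex sets {0,7}, {2,3}, {1}, {5} are disjoint, each induces a connected subgraph, and every pair is joined by at least one edge of G. Contracting each set to a single vertex therefore yields K_{4} as a minor, and since treewidth is minor-monotone, tw(G) ≥ tw(K_{4}) = 3. Combining the bounds, tw(G) = 3.

3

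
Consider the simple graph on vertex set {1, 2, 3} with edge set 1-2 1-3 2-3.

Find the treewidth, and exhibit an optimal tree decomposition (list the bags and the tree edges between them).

A single bag containing all 3 vertices is trivially a valid decomposition of width 2. Conversely, {1, 2, 3} is a clique of size 3, and the vertices of any clique must share a bag in every tree decomposition; so some bag has ≥ 3 vertices and tw(G) ≥ 2. The upper and lower bounds meet at 2, so that is the treewidth.

Treewidth 2.
One optimal decomposition is:
Bags: B1 = {1, 2, 3}
Tree: (single bag)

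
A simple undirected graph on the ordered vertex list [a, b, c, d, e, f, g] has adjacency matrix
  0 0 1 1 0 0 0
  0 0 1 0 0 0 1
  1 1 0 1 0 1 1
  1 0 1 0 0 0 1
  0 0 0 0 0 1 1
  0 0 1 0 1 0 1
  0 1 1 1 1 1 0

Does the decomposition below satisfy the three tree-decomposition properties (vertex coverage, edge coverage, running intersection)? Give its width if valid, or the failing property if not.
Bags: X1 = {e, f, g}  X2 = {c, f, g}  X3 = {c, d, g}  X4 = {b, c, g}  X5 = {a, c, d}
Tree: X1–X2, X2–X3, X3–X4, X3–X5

Every vertex of G appears in some bag (union = {a, b, c, d, e, f, g}); every edge is covered by a bag; and for each vertex v the set of bags containing v is connected in the bag tree. The decomposition is therefore valid. The largest bag has 3 vertices, so the width is 2.

Yes; width 2.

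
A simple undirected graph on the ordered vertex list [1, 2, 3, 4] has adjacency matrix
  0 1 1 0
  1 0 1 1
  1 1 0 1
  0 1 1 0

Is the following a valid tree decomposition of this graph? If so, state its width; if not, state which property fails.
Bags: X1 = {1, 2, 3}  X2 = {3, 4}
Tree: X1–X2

A tree decomposition must satisfy three properties: every vertex lies in some bag; for every edge, both endpoints lie together in some bag; and for every vertex, the bags containing it form a connected subtree. Here edge (2,4) lies in no bag, so the decomposition is invalid.

No — edge (2,4) lies in no bag.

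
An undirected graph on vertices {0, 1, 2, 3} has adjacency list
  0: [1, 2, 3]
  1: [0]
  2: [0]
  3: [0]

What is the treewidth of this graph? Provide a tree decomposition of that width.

Each bag holds 2 vertices, so the decomposition has width 1, which upper-bounds the treewidth. Any graph with an edge has treewidth ≥ 1, and G has the edge 2–0. The upper and lower bounds meet at 1, so that is the treewidth.

Treewidth 1.
One optimal decomposition is:
Bags: B1 = {0, 2}  B2 = {0, 3}  B3 = {0, 1}
Tree: B1–B2, B2–B3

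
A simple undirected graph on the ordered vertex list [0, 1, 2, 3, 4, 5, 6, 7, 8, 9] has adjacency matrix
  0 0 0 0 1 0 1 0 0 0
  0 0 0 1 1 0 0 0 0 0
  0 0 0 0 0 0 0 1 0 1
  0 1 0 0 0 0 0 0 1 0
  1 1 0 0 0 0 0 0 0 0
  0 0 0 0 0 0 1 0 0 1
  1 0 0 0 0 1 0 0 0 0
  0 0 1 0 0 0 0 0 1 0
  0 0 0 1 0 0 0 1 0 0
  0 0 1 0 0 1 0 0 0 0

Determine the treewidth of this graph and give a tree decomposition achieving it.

Each bag holds 3 vertices, so the decomposition has width 2, which upper-bounds the treewidth. For the lower bound, G contains the cycle 9–5–6–0–4–1–3–8–7–2–9, so G is not a forest; only forests have treewidth ≤ 1, hence tw(G) ≥ 2. Hence tw(G) = 2 exactly.

Treewidth 2.
One optimal decomposition is:
Bags: B1 = {5, 6, 9}  B2 = {0, 6, 9}  B3 = {0, 4, 9}  B4 = {1, 4, 9}  B5 = {1, 3, 9}  B6 = {3, 8, 9}  B7 = {7, 8, 9}  B8 = {2, 7, 9}
Tree: B1–B2, B2–B3, B3–B4, B4–B5, B5–B6, B6–B7, B7–B8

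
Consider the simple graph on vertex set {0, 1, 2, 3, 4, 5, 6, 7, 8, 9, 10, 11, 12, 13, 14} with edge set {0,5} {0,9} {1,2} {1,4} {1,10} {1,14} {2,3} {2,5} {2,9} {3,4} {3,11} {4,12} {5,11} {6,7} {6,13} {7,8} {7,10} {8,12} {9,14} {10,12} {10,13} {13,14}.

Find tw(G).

3

A width-3 tree decomposition is:
Bags: B1 = {0, 5, 9, 11}  B2 = {2, 5, 9, 11}  B3 = {2, 3, 9, 11}  B4 = {2, 3, 9, 14}  B5 = {1, 2, 3, 14}  B6 = {1, 3, 4, 14}  B7 = {1, 4, 13, 14}  B8 = {1, 4, 10, 13}  B9 = {4, 10, 12, 13}  B10 = {6, 10, 12, 13}  B11 = {6, 7, 10, 12}  B12 = {6, 7, 8, 12}
Tree: B1–B2, B2–B3, B3–B4, B4–B5, B5–B6, B6–B7, B7–B8, B8–B9, B9–B10, B10–B11, B11–B12
The largest bag has 4 vertices, giving width 3; this decomposition certifies tw(G) ≤ 3. For the lower bound: the 4 vertex sets {0,5,11}, {9}, {2}, {1,3,4,14} are disjoint, each induces a connected subgraph, and every pair is joined by at least one edge of G. Contracting each set to a single vertex therefore yields K_{4} as a minor, and since treewidth is minor-monotone, tw(G) ≥ tw(K_{4}) = 3. The upper and lower bounds meet at 3, so that is the treewidth.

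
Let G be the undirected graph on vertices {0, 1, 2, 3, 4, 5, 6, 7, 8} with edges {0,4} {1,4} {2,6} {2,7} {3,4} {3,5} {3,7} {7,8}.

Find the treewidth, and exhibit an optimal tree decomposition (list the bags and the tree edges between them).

Treewidth 1.
One such decomposition:
Bags: B1 = {3, 7}  B2 = {3, 4}  B3 = {1, 4}  B4 = {3, 5}  B5 = {0, 4}  B6 = {2, 7}  B7 = {7, 8}  B8 = {2, 6}
Tree: B1–B2, B2–B3, B2–B4, B2–B5, B1–B6, B1–B7, B6–B8

Every bag has size at most 2, so the width is 2 − 1 = 1 and tw(G) ≤ 1. Since G has at least one edge (e.g. 7–3), it is not an edgeless graph, so tw(G) ≥ 1. Hence tw(G) = 1 exactly.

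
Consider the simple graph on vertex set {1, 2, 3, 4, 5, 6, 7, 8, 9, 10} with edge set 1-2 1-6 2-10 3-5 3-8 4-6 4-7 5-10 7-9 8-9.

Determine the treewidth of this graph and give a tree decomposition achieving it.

Treewidth 2.
One such decomposition:
Bags: B1 = {7, 8, 9}  B2 = {4, 7, 8}  B3 = {4, 6, 8}  B4 = {1, 6, 8}  B5 = {1, 2, 8}  B6 = {2, 8, 10}  B7 = {5, 8, 10}  B8 = {3, 5, 8}
Tree: B1–B2, B2–B3, B3–B4, B4–B5, B5–B6, B6–B7, B7–B8

Every bag has size at most 3, so the width is 3 − 1 = 2 and tw(G) ≤ 2. Since 8–9–7–4–6–1–2–10–5–3–8 is a cycle in G, G is not acyclic. Forests are exactly the graphs of treewidth ≤ 1, so tw(G) ≥ 2. The upper and lower bounds meet at 2, so that is the treewidth.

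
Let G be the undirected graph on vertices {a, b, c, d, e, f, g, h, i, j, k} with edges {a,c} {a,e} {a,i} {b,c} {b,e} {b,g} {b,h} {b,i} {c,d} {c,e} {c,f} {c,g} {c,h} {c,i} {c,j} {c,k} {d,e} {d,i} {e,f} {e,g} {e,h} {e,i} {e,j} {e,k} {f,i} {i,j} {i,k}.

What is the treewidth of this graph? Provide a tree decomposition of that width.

Each bag holds 4 vertices, so the decomposition has width 3, which upper-bounds the treewidth. On the other hand G contains the 4-clique {b, c, e, g}. A clique must lie in a single bag of any decomposition, so no decomposition can have width below 3. Therefore the treewidth is 3.

Treewidth 3.
One optimal decomposition is:
Bags: B1 = {b, c, e, i}  B2 = {c, e, i, k}  B3 = {b, c, e, g}  B4 = {b, c, e, h}  B5 = {c, e, f, i}  B6 = {c, d, e, i}  B7 = {a, c, e, i}  B8 = {c, e, i, j}
Tree: B1–B2, B1–B3, B3–B4, B1–B5, B2–B6, B2–B7, B6–B8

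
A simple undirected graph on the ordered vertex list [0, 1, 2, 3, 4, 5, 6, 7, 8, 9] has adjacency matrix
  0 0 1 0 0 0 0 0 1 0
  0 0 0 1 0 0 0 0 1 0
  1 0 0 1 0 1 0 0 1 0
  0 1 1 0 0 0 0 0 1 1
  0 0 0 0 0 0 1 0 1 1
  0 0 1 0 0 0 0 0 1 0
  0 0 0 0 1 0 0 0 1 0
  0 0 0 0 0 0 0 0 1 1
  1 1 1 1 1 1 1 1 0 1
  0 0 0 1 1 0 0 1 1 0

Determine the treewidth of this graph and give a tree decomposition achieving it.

Treewidth 2.
One optimal decomposition is:
Bags: B1 = {3, 8, 9}  B2 = {2, 3, 8}  B3 = {7, 8, 9}  B4 = {0, 2, 8}  B5 = {2, 5, 8}  B6 = {4, 8, 9}  B7 = {4, 6, 8}  B8 = {1, 3, 8}
Tree: B1–B2, B1–B3, B2–B4, B4–B5, B1–B6, B6–B7, B2–B8

Each bag holds 3 vertices, so the decomposition has width 2, which upper-bounds the treewidth. Conversely, {1, 3, 8} is a clique of size 3, and the vertices of any clique must share a bag in every tree decomposition; so some bag has ≥ 3 vertices and tw(G) ≥ 2. Combining the bounds, tw(G) = 2.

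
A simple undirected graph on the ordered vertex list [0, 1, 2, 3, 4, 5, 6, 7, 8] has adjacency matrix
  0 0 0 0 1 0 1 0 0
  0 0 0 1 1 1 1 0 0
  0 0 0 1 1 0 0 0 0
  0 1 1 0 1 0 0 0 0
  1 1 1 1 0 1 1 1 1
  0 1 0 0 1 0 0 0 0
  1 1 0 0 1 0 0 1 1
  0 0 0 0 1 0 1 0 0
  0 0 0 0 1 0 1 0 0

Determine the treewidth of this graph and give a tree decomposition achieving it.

Each bag holds 3 vertices, so the decomposition has width 2, which upper-bounds the treewidth. For the lower bound, the 3 vertices {2, 3, 4} are pairwise adjacent, and any tree decomposition puts a clique entirely inside one bag — forcing width ≥ 2. The upper and lower bounds meet at 2, so that is the treewidth.

Treewidth 2.
One such decomposition:
Bags: B1 = {4, 6, 7}  B2 = {1, 4, 6}  B3 = {0, 4, 6}  B4 = {1, 4, 5}  B5 = {4, 6, 8}  B6 = {1, 3, 4}  B7 = {2, 3, 4}
Tree: B1–B2, B2–B3, B2–B4, B3–B5, B2–B6, B6–B7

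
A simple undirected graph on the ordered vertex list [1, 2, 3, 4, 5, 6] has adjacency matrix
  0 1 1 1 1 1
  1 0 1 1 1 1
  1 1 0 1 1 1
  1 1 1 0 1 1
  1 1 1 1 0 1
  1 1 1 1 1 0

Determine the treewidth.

5

A width-5 tree decomposition is:
Bags: B1 = {1, 2, 3, 4, 5, 6}
Tree: (single bag)
With just one bag of size 6, the width is 6 − 1 = 5, so tw(G) ≤ 5. For the lower bound, the 6 vertices {1, 2, 3, 4, 5, 6} are pairwise adjacent, and any tree decomposition puts a clique entirely inside one bag — forcing width ≥ 5. Therefore the treewidth is 5.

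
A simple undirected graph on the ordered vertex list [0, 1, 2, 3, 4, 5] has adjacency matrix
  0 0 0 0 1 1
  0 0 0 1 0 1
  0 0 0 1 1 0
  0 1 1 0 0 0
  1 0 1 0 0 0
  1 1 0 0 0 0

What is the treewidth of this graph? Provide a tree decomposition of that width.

Treewidth 2.
One optimal decomposition is:
Bags: B1 = {1, 3, 5}  B2 = {2, 3, 5}  B3 = {2, 4, 5}  B4 = {0, 4, 5}
Tree: B1–B2, B2–B3, B3–B4

Each bag holds 3 vertices, so the decomposition has width 2, which upper-bounds the treewidth. The edges 5–1–3–2–4–0–5 form a cycle, so G is not a tree and its treewidth is at least 2. The upper and lower bounds meet at 2, so that is the treewidth.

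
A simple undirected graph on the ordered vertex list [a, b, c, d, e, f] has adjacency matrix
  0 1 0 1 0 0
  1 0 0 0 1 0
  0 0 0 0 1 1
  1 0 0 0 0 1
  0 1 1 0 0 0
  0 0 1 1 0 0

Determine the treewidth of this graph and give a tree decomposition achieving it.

Every bag has size at most 3, so the width is 3 − 1 = 2 and tw(G) ≤ 2. The edges f–c–e–b–a–d–f form a cycle, so G is not a tree and its treewidth is at least 2. Hence tw(G) = 2 exactly.

Treewidth 2.
Bags: B1 = {c, e, f}  B2 = {b, e, f}  B3 = {a, b, f}  B4 = {a, d, f}
Tree: B1–B2, B2–B3, B3–B4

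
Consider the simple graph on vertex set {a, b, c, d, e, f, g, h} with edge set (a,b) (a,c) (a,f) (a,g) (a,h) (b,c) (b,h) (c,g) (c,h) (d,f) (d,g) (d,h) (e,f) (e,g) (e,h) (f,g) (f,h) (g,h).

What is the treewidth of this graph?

3

A width-3 tree decomposition is:
Bags: B1 = {a, c, g, h}  B2 = {a, f, g, h}  B3 = {e, f, g, h}  B4 = {a, b, c, h}  B5 = {d, f, g, h}
Tree: B1–B2, B2–B3, B1–B4, B2–B5
Every bag has size at most 4, so the width is 4 − 1 = 3 and tw(G) ≤ 3. For the lower bound, the 4 vertices {a, c, g, h} are pairwise adjacent, and any tree decomposition puts a clique entirely inside one bag — forcing width ≥ 3. The upper and lower bounds meet at 3, so that is the treewidth.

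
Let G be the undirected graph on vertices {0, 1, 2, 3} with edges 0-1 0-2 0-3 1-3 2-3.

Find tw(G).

A width-2 tree decomposition is:
Bags: B1 = {0, 2, 3}  B2 = {0, 1, 3}
Tree: B1–B2
Each bag holds 3 vertices, so the decomposition has width 2, which upper-bounds the treewidth. For the lower bound, the 3 vertices {0, 1, 3} are pairwise adjacent, and any tree decomposition puts a clique entirely inside one bag — forcing width ≥ 2. The upper and lower bounds meet at 2, so that is the treewidth.

2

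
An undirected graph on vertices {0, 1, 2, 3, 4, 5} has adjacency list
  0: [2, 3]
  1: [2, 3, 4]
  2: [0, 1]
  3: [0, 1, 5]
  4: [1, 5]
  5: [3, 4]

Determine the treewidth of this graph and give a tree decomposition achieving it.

Treewidth 2.
Bags: B1 = {0, 2, 3}  B2 = {1, 2, 3}  B3 = {1, 3, 5}  B4 = {1, 4, 5}
Tree: B1–B2, B2–B3, B3–B4

Each bag holds 3 vertices, so the decomposition has width 2, which upper-bounds the treewidth. For the lower bound, G contains the cycle 0–2–1–3–0, so G is not a forest; only forests have treewidth ≤ 1, hence tw(G) ≥ 2. Combining the bounds, tw(G) = 2.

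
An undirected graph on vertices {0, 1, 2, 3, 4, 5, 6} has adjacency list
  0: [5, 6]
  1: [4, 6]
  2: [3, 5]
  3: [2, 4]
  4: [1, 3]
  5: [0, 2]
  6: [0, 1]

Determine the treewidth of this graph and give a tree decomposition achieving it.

Treewidth 2.
Bags: B1 = {1, 3, 4}  B2 = {1, 2, 3}  B3 = {1, 2, 5}  B4 = {0, 1, 5}  B5 = {0, 1, 6}
Tree: B1–B2, B2–B3, B3–B4, B4–B5

The largest bag has 3 vertices, giving width 2; this decomposition certifies tw(G) ≤ 2. The edges 1–4–3–2–5–0–6–1 form a cycle, so G is not a tree and its treewidth is at least 2. Combining the bounds, tw(G) = 2.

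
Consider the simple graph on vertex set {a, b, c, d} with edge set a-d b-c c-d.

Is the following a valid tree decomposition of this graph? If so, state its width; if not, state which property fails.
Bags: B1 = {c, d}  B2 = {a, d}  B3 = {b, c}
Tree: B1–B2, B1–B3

Checking the three conditions: (i) the bags cover all of {a, b, c, d}; (ii) for each edge, some bag contains both endpoints; (iii) the bags containing any fixed vertex form a subtree. All hold, so the decomposition is valid with width 2 − 1 = 1.

Yes; width 1.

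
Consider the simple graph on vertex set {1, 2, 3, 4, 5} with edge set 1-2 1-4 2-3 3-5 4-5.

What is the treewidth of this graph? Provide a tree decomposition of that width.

The largest bag has 3 vertices, giving width 2; this decomposition certifies tw(G) ≤ 2. Since 1–4–5–3–2–1 is a cycle in G, G is not acyclic. Forests are exactly the graphs of treewidth ≤ 1, so tw(G) ≥ 2. Combining the bounds, tw(G) = 2.

Treewidth 2.
One optimal decomposition is:
Bags: B1 = {1, 4, 5}  B2 = {1, 3, 5}  B3 = {1, 2, 3}
Tree: B1–B2, B2–B3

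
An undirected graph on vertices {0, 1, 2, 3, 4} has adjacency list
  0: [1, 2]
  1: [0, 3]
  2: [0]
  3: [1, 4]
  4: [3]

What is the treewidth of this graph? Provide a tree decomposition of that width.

The largest bag has 2 vertices, giving width 1; this decomposition certifies tw(G) ≤ 1. Since G has at least one edge (e.g. 2–0), it is not an edgeless graph, so tw(G) ≥ 1. Combining the bounds, tw(G) = 1.

Treewidth 1.
One optimal decomposition is:
Bags: B1 = {0, 2}  B2 = {0, 1}  B3 = {1, 3}  B4 = {3, 4}
Tree: B1–B2, B2–B3, B3–B4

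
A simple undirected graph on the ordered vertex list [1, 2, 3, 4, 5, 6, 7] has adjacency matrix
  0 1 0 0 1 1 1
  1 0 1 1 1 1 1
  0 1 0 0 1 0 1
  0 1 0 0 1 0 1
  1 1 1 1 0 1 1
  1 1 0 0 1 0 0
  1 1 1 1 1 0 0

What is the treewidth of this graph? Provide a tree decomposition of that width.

Treewidth 3.
One optimal decomposition is:
Bags: B1 = {2, 4, 5, 7}  B2 = {1, 2, 5, 7}  B3 = {1, 2, 5, 6}  B4 = {2, 3, 5, 7}
Tree: B1–B2, B2–B3, B1–B4

The largest bag has 4 vertices, giving width 3; this decomposition certifies tw(G) ≤ 3. Conversely, {1, 2, 5, 6} is a clique of size 4, and the vertices of any clique must share a bag in every tree decomposition; so some bag has ≥ 4 vertices and tw(G) ≥ 3. The upper and lower bounds meet at 3, so that is the treewidth.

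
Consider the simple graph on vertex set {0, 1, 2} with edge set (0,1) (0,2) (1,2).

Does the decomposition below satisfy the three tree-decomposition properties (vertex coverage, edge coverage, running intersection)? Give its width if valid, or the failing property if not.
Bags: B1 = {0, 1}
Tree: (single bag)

A tree decomposition must satisfy three properties: every vertex lies in some bag; for every edge, both endpoints lie together in some bag; and for every vertex, the bags containing it form a connected subtree. Here vertex 2 appears in no bag, so the decomposition is invalid.

No — vertex 2 appears in no bag.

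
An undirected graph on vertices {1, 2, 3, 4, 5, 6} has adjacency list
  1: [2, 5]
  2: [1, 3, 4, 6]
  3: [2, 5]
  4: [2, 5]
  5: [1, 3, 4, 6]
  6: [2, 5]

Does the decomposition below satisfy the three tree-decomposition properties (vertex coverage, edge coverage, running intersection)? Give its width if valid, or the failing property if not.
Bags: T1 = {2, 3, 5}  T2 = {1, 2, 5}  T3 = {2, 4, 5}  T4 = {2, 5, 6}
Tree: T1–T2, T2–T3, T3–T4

Vertex coverage: the bags together contain {1, 2, 3, 4, 5, 6}, the full vertex set. Edge coverage: each edge of G has both endpoints in at least one bag. Running intersection: for every vertex, the bags containing it form a connected subtree. All three properties hold, so this is a valid tree decomposition of width max|bag| − 1 = 2, and hence tw(G) ≤ 2.

Yes; width 2.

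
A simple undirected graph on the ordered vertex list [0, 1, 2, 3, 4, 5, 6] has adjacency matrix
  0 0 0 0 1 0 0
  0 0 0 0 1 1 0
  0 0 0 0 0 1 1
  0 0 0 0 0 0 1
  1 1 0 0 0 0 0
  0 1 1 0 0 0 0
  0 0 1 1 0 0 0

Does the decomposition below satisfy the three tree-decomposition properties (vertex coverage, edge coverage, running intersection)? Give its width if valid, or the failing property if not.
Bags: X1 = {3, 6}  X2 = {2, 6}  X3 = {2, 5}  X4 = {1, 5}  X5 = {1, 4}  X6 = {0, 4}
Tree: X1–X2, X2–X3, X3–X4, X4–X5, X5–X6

Yes; width 1.

Checking the three conditions: (i) the bags cover all of {0, 1, 2, 3, 4, 5, 6}; (ii) for each edge, some bag contains both endpoints; (iii) the bags containing any fixed vertex form a subtree. All hold, so the decomposition is valid with width 2 − 1 = 1.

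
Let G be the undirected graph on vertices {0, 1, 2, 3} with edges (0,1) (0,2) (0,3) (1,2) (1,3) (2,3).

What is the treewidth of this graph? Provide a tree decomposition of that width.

Treewidth 3.
Bags: B1 = {0, 1, 2, 3}
Tree: (single bag)

A single bag containing all 4 vertices is trivially a valid decomposition of width 3. For the lower bound, the 4 vertices {0, 1, 2, 3} are pairwise adjacent, and any tree decomposition puts a clique entirely inside one bag — forcing width ≥ 3. Combining the bounds, tw(G) = 3.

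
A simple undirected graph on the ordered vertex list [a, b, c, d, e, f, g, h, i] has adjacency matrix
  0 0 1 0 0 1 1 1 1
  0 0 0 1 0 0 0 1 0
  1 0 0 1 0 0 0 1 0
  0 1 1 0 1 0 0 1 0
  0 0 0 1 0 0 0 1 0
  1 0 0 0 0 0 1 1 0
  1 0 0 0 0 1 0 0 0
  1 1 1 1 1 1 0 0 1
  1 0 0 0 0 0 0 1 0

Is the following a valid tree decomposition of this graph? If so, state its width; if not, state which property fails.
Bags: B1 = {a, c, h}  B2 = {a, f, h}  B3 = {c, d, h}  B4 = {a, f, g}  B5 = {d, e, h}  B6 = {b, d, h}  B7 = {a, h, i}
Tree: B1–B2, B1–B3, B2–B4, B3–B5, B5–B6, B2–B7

Yes; width 2.

Checking the three conditions: (i) the bags cover all of {a, b, c, d, e, f, g, h, i}; (ii) for each edge, some bag contains both endpoints; (iii) the bags containing any fixed vertex form a subtree. All hold, so the decomposition is valid with width 3 − 1 = 2.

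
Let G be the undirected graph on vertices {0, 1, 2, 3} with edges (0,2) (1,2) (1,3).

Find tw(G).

1

A width-1 tree decomposition is:
Bags: B1 = {1, 3}  B2 = {1, 2}  B3 = {0, 2}
Tree: B1–B2, B2–B3
The largest bag has 2 vertices, giving width 1; this decomposition certifies tw(G) ≤ 1. Since G has at least one edge (e.g. 3–1), it is not an edgeless graph, so tw(G) ≥ 1. Therefore the treewidth is 1.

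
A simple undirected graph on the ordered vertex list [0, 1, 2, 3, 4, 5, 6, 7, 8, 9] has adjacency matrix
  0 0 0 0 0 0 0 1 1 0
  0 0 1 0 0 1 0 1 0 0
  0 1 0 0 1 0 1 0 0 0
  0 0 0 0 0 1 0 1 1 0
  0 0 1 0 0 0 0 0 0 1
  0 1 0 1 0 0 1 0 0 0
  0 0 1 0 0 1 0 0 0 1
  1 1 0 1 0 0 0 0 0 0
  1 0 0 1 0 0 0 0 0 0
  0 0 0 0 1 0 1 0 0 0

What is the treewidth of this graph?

2

A width-2 tree decomposition is:
Bags: B1 = {0, 7, 8}  B2 = {3, 7, 8}  B3 = {1, 3, 7}  B4 = {1, 3, 5}  B5 = {1, 2, 5}  B6 = {2, 5, 6}  B7 = {2, 4, 6}  B8 = {4, 6, 9}
Tree: B1–B2, B2–B3, B3–B4, B4–B5, B5–B6, B6–B7, B7–B8
The largest bag has 3 vertices, giving width 2; this decomposition certifies tw(G) ≤ 2. For the lower bound, G contains the cycle 0–8–3–7–0, so G is not a forest; only forests have treewidth ≤ 1, hence tw(G) ≥ 2. Hence tw(G) = 2 exactly.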